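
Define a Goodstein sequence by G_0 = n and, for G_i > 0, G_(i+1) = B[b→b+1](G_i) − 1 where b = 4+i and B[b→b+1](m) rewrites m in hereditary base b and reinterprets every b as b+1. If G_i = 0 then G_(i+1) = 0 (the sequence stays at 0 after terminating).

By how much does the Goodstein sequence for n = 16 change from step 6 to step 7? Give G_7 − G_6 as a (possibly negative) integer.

i=0: 16 = 4^2 (b=4); 4→5: 5^2 = 25; 25−1 = 24
i=1: 24 = 4·5 + 4 (b=5); 5→6: 4·6 + 4 = 28; 28−1 = 27
i=2: 27 = 4·6 + 3 (b=6); 6→7: 4·7 + 3 = 31; 31−1 = 30
i=3: 30 = 4·7 + 2 (b=7); 7→8: 4·8 + 2 = 34; 34−1 = 33
i=4: 33 = 4·8 + 1 (b=8); 8→9: 4·9 + 1 = 37; 37−1 = 36
i=5: 36 = 4·9 (b=9); 9→10: 4·10 = 40; 40−1 = 39
i=6: 39 = 3·10 + 9 (b=10); 10→11: 3·11 + 9 = 42; 42−1 = 41

2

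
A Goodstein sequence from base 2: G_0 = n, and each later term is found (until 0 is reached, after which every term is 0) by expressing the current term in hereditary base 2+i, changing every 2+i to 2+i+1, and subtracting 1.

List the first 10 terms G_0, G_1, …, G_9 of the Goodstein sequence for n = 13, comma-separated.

[0] 13 ≡ 2^(2 + 1) + 2^2 + 1 (base 2). Lift 3: 109. −1: 108.
[1] 108 ≡ 3^(3 + 1) + 3^3 (base 3). Lift 4: 1280. −1: 1279.
[2] 1279 ≡ 4^(4 + 1) + 3·4^3 + 3·4^2 + 3·4 + 3 (base 4). Lift 5: 16093. −1: 16092.
[3] 16092 ≡ 5^(5 + 1) + 3·5^3 + 3·5^2 + 3·5 + 2 (base 5). Lift 6: 280712. −1: 280711.
[4] 280711 ≡ 6^(6 + 1) + 3·6^3 + 3·6^2 + 3·6 + 1 (base 6). Lift 7: 5765999. −1: 5765998.
[5] 5765998 ≡ 7^(7 + 1) + 3·7^3 + 3·7^2 + 3·7 (base 7). Lift 8: 134219480. −1: 134219479.
[6] 134219479 ≡ 8^(8 + 1) + 3·8^3 + 3·8^2 + 2·8 + 7 (base 8). Lift 9: 3486786856. −1: 3486786855.
[7] 3486786855 ≡ 9^(9 + 1) + 3·9^3 + 3·9^2 + 2·9 + 6 (base 9). Lift 10: 100000003326. −1: 100000003325.
[8] 100000003325 ≡ 10^(10 + 1) + 3·10^3 + 3·10^2 + 2·10 + 5 (base 10). Lift 11: 3138428381104. −1: 3138428381103.

13, 108, 1279, 16092, 280711, 5765998, 134219479, 3486786855, 100000003325, 3138428381103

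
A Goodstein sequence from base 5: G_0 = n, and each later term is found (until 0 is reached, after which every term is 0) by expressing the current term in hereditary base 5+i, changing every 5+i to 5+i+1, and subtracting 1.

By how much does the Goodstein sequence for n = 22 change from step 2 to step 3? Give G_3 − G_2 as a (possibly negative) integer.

3

i=0: 22 = 4·5 + 2 (b=5); 5→6: 4·6 + 2 = 26; 26−1 = 25
i=1: 25 = 4·6 + 1 (b=6); 6→7: 4·7 + 1 = 29; 29−1 = 28
i=2: 28 = 4·7 (b=7); 7→8: 4·8 = 32; 32−1 = 31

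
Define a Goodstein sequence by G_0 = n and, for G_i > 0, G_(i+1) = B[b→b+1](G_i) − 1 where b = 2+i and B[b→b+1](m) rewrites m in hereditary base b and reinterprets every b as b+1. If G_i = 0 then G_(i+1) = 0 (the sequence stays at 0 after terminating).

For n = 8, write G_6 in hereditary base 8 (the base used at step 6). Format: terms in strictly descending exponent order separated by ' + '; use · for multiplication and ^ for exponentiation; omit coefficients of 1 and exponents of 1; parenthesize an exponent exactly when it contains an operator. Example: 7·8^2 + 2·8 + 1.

2·8^8 + 2·8^2 + 8 + 3

step 0: 8 = 2^(2 + 1); sub 3 for 2: 3^(3 + 1); = 81; G_1 = 81−1 = 80
step 1: 80 = 2·3^3 + 2·3^2 + 2·3 + 2; sub 4 for 3: 2·4^4 + 2·4^2 + 2·4 + 2; = 554; G_2 = 554−1 = 553
step 2: 553 = 2·4^4 + 2·4^2 + 2·4 + 1; sub 5 for 4: 2·5^5 + 2·5^2 + 2·5 + 1; = 6311; G_3 = 6311−1 = 6310
step 3: 6310 = 2·5^5 + 2·5^2 + 2·5; sub 6 for 5: 2·6^6 + 2·6^2 + 2·6; = 93396; G_4 = 93396−1 = 93395
step 4: 93395 = 2·6^6 + 2·6^2 + 6 + 5; sub 7 for 6: 2·7^7 + 2·7^2 + 7 + 5; = 1647196; G_5 = 1647196−1 = 1647195
step 5: 1647195 = 2·7^7 + 2·7^2 + 7 + 4; sub 8 for 7: 2·8^8 + 2·8^2 + 8 + 4; = 33554572; G_6 = 33554572−1 = 33554571
step 6: 33554571 = 2·8^8 + 2·8^2 + 8 + 3; sub 9 for 8: 2·9^9 + 2·9^2 + 9 + 3; = 774841152; G_7 = 774841152−1 = 774841151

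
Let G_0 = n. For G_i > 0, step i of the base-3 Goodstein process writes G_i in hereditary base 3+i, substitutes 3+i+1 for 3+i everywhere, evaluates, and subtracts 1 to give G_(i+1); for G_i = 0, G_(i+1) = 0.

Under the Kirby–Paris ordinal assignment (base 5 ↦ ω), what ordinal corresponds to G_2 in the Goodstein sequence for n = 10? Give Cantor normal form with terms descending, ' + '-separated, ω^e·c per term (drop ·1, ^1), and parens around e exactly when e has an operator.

ω·4 + 4

[0] 10 ≡ 3^2 + 1 (base 3). Lift 4: 17. −1: 16.
[1] 16 ≡ 4^2 (base 4). Lift 5: 25. −1: 24.
[2] 24 ≡ 4·5 + 4 (base 5). Lift 6: 28. −1: 27.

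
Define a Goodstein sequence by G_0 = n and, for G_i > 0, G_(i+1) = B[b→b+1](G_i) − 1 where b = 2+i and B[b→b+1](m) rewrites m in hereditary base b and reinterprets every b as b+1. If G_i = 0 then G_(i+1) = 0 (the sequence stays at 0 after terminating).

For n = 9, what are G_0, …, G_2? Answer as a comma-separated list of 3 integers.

9, 81, 1023

(0) 9|_2 = 2^(2 + 1) + 1 ↦ 3^(3 + 1) + 1|_3 = 82 ⇒ 81
(1) 81|_3 = 3^(3 + 1) ↦ 4^(4 + 1)|_4 = 1024 ⇒ 1023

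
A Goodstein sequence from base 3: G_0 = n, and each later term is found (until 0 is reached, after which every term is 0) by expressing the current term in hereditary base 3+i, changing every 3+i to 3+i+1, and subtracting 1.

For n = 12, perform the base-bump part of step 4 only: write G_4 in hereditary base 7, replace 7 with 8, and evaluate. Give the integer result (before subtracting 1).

64

(0) 12|_3 = 3^2 + 3 ↦ 4^2 + 4|_4 = 20 ⇒ 19
(1) 19|_4 = 4^2 + 3 ↦ 5^2 + 3|_5 = 28 ⇒ 27
(2) 27|_5 = 5^2 + 2 ↦ 6^2 + 2|_6 = 38 ⇒ 37
(3) 37|_6 = 6^2 + 1 ↦ 7^2 + 1|_7 = 50 ⇒ 49
(4) 49|_7 = 7^2 ↦ 8^2|_8 = 64 ⇒ 63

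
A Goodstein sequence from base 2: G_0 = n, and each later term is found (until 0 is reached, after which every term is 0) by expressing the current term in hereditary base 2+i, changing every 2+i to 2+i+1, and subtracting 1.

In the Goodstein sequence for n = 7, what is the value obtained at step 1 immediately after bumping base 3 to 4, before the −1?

260

7 —HB2→ 2^2 + 2 + 1 —bump→ 3^3 + 3 + 1 = 31 —(−1)→ 30
30 —HB3→ 3^3 + 3 —bump→ 4^4 + 4 = 260 —(−1)→ 259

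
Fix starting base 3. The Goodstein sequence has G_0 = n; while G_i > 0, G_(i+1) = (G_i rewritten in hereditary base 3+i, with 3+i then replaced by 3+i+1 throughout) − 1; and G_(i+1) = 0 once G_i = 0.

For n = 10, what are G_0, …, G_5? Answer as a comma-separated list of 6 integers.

10, 16, 24, 27, 30, 33

[0] 10 ≡ 3^2 + 1 (base 3). Lift 4: 17. −1: 16.
[1] 16 ≡ 4^2 (base 4). Lift 5: 25. −1: 24.
[2] 24 ≡ 4·5 + 4 (base 5). Lift 6: 28. −1: 27.
[3] 27 ≡ 4·6 + 3 (base 6). Lift 7: 31. −1: 30.
[4] 30 ≡ 4·7 + 2 (base 7). Lift 8: 34. −1: 33.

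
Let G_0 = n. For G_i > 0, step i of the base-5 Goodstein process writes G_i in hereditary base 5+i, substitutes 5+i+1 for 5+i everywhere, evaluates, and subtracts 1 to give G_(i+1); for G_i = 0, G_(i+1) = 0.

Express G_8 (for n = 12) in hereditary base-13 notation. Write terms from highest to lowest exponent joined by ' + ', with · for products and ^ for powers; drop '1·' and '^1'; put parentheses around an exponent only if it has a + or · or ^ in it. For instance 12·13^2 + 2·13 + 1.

G_0 = 12. HB_5(12) = 2·5 + 2. Bump = 14. G_1 = 13.
G_1 = 13. HB_6(13) = 2·6 + 1. Bump = 15. G_2 = 14.
G_2 = 14. HB_7(14) = 2·7. Bump = 16. G_3 = 15.
G_3 = 15. HB_8(15) = 8 + 7. Bump = 16. G_4 = 15.
G_4 = 15. HB_9(15) = 9 + 6. Bump = 16. G_5 = 15.
G_5 = 15. HB_10(15) = 10 + 5. Bump = 16. G_6 = 15.
G_6 = 15. HB_11(15) = 11 + 4. Bump = 16. G_7 = 15.
G_7 = 15. HB_12(15) = 12 + 3. Bump = 16. G_8 = 15.

13 + 2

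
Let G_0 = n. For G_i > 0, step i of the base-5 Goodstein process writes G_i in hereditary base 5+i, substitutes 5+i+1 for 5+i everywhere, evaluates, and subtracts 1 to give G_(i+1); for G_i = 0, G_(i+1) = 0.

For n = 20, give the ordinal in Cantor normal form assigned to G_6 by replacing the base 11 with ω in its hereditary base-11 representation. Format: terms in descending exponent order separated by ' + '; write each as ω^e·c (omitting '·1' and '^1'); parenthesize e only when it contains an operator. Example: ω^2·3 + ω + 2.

ω·3

(0) 20|_5 = 4·5 ↦ 4·6|_6 = 24 ⇒ 23
(1) 23|_6 = 3·6 + 5 ↦ 3·7 + 5|_7 = 26 ⇒ 25
(2) 25|_7 = 3·7 + 4 ↦ 3·8 + 4|_8 = 28 ⇒ 27
(3) 27|_8 = 3·8 + 3 ↦ 3·9 + 3|_9 = 30 ⇒ 29
(4) 29|_9 = 3·9 + 2 ↦ 3·10 + 2|_10 = 32 ⇒ 31
(5) 31|_10 = 3·10 + 1 ↦ 3·11 + 1|_11 = 34 ⇒ 33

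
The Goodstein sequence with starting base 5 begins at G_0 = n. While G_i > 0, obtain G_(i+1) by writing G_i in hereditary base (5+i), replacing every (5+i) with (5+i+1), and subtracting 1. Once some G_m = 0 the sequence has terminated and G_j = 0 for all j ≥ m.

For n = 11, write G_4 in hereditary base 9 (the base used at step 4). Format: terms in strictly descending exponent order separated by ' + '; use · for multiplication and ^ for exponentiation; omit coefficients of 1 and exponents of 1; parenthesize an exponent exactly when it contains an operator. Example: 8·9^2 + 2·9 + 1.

[0] 11 ≡ 2·5 + 1 (base 5). Lift 6: 13. −1: 12.
[1] 12 ≡ 2·6 (base 6). Lift 7: 14. −1: 13.
[2] 13 ≡ 7 + 6 (base 7). Lift 8: 14. −1: 13.
[3] 13 ≡ 8 + 5 (base 8). Lift 9: 14. −1: 13.
[4] 13 ≡ 9 + 4 (base 9). Lift 10: 14. −1: 13.

9 + 4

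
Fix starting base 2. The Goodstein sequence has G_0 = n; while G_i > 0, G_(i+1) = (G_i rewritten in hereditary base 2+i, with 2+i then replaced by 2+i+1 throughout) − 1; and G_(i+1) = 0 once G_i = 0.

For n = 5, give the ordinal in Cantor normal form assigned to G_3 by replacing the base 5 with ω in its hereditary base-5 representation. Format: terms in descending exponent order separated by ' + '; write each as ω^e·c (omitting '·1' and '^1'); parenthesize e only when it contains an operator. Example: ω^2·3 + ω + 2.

5 —HB2→ 2^2 + 1 —bump→ 3^3 + 1 = 28 —(−1)→ 27
27 —HB3→ 3^3 —bump→ 4^4 = 256 —(−1)→ 255
255 —HB4→ 3·4^3 + 3·4^2 + 3·4 + 3 —bump→ 3·5^3 + 3·5^2 + 3·5 + 3 = 468 —(−1)→ 467
467 —HB5→ 3·5^3 + 3·5^2 + 3·5 + 2 —bump→ 3·6^3 + 3·6^2 + 3·6 + 2 = 776 —(−1)→ 775

ω^3·3 + ω^2·3 + ω·3 + 2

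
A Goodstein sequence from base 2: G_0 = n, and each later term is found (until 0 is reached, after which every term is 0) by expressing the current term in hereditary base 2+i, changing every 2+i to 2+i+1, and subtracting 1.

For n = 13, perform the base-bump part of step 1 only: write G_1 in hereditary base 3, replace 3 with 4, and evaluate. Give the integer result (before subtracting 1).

base 2: 13 = 2^(2 + 1) + 2^2 + 1; at 3: 3^(3 + 1) + 3^3 + 1 = 109; next = 108
base 3: 108 = 3^(3 + 1) + 3^3; at 4: 4^(4 + 1) + 4^4 = 1280; next = 1279

1280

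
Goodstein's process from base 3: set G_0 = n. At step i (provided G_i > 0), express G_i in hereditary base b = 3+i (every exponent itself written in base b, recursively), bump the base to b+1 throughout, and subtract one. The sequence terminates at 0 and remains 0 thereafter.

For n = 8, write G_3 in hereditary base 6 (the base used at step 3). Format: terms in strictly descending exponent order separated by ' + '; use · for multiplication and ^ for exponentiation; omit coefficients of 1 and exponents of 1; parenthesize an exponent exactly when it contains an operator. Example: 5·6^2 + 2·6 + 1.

6 + 5

(0) 8|_3 = 2·3 + 2 ↦ 2·4 + 2|_4 = 10 ⇒ 9
(1) 9|_4 = 2·4 + 1 ↦ 2·5 + 1|_5 = 11 ⇒ 10
(2) 10|_5 = 2·5 ↦ 2·6|_6 = 12 ⇒ 11
(3) 11|_6 = 6 + 5 ↦ 7 + 5|_7 = 12 ⇒ 11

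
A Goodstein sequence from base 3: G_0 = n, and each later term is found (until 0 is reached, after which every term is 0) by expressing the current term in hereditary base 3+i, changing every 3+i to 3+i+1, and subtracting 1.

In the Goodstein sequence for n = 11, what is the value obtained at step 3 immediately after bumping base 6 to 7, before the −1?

(0) 11|_3 = 3^2 + 2 ↦ 4^2 + 2|_4 = 18 ⇒ 17
(1) 17|_4 = 4^2 + 1 ↦ 5^2 + 1|_5 = 26 ⇒ 25
(2) 25|_5 = 5^2 ↦ 6^2|_6 = 36 ⇒ 35

40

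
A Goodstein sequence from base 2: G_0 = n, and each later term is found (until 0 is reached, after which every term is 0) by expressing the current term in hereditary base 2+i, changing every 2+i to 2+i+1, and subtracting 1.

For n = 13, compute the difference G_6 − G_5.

13 —HB2→ 2^(2 + 1) + 2^2 + 1 —bump→ 3^(3 + 1) + 3^3 + 1 = 109 —(−1)→ 108
108 —HB3→ 3^(3 + 1) + 3^3 —bump→ 4^(4 + 1) + 4^4 = 1280 —(−1)→ 1279
1279 —HB4→ 4^(4 + 1) + 3·4^3 + 3·4^2 + 3·4 + 3 —bump→ 5^(5 + 1) + 3·5^3 + 3·5^2 + 3·5 + 3 = 16093 —(−1)→ 16092
16092 —HB5→ 5^(5 + 1) + 3·5^3 + 3·5^2 + 3·5 + 2 —bump→ 6^(6 + 1) + 3·6^3 + 3·6^2 + 3·6 + 2 = 280712 —(−1)→ 280711
280711 —HB6→ 6^(6 + 1) + 3·6^3 + 3·6^2 + 3·6 + 1 —bump→ 7^(7 + 1) + 3·7^3 + 3·7^2 + 3·7 + 1 = 5765999 —(−1)→ 5765998
5765998 —HB7→ 7^(7 + 1) + 3·7^3 + 3·7^2 + 3·7 —bump→ 8^(8 + 1) + 3·8^3 + 3·8^2 + 3·8 = 134219480 —(−1)→ 134219479

128453481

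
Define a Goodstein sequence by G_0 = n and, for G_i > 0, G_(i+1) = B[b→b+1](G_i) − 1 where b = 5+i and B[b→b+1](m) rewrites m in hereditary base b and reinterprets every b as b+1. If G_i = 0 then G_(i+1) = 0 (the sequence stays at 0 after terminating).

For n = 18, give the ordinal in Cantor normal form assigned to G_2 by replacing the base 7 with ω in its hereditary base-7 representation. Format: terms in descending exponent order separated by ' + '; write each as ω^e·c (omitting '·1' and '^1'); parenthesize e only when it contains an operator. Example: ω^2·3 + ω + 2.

[0] 18 ≡ 3·5 + 3 (base 5). Lift 6: 21. −1: 20.
[1] 20 ≡ 3·6 + 2 (base 6). Lift 7: 23. −1: 22.

ω·3 + 1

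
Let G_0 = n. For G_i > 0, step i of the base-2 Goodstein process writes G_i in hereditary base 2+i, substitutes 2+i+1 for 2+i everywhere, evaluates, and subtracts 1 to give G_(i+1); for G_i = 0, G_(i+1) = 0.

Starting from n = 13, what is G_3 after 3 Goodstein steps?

16092

step 0: 13 = 2^(2 + 1) + 2^2 + 1; sub 3 for 2: 3^(3 + 1) + 3^3 + 1; = 109; G_1 = 109−1 = 108
step 1: 108 = 3^(3 + 1) + 3^3; sub 4 for 3: 4^(4 + 1) + 4^4; = 1280; G_2 = 1280−1 = 1279
step 2: 1279 = 4^(4 + 1) + 3·4^3 + 3·4^2 + 3·4 + 3; sub 5 for 4: 5^(5 + 1) + 3·5^3 + 3·5^2 + 3·5 + 3; = 16093; G_3 = 16093−1 = 16092
step 3: 16092 = 5^(5 + 1) + 3·5^3 + 3·5^2 + 3·5 + 2; sub 6 for 5: 6^(6 + 1) + 3·6^3 + 3·6^2 + 3·6 + 2; = 280712; G_4 = 280712−1 = 280711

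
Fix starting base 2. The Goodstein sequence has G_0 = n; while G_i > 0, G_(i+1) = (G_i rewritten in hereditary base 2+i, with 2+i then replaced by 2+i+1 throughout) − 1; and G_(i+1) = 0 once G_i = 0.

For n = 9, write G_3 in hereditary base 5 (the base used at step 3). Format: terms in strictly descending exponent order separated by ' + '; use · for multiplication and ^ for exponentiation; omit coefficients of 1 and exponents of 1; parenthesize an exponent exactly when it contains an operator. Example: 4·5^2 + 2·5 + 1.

3·5^5 + 3·5^3 + 3·5^2 + 3·5 + 2

G_0=9  [base 2] 2^(2 + 1) + 1  →[2↦3]→  3^(3 + 1) + 1 = 82  −1 ⇒ G_1=81
G_1=81  [base 3] 3^(3 + 1)  →[3↦4]→  4^(4 + 1) = 1024  −1 ⇒ G_2=1023
G_2=1023  [base 4] 3·4^4 + 3·4^3 + 3·4^2 + 3·4 + 3  →[4↦5]→  3·5^5 + 3·5^3 + 3·5^2 + 3·5 + 3 = 9843  −1 ⇒ G_3=9842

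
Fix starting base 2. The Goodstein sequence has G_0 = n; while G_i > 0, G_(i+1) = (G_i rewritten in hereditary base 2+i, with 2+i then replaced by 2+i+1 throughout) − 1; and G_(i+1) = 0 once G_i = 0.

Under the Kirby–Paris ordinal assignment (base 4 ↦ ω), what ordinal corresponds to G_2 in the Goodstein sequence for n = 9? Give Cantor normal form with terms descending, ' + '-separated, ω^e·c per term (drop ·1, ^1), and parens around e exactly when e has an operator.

[0] 9 ≡ 2^(2 + 1) + 1 (base 2). Lift 3: 82. −1: 81.
[1] 81 ≡ 3^(3 + 1) (base 3). Lift 4: 1024. −1: 1023.
[2] 1023 ≡ 3·4^4 + 3·4^3 + 3·4^2 + 3·4 + 3 (base 4). Lift 5: 9843. −1: 9842.

ω^ω·3 + ω^3·3 + ω^2·3 + ω·3 + 3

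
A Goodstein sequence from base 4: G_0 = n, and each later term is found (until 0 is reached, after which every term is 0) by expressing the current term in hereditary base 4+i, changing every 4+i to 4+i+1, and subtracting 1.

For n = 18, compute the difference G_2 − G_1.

10

step 0: 18 = 4^2 + 2; sub 5 for 4: 5^2 + 2; = 27; G_1 = 27−1 = 26
step 1: 26 = 5^2 + 1; sub 6 for 5: 6^2 + 1; = 37; G_2 = 37−1 = 36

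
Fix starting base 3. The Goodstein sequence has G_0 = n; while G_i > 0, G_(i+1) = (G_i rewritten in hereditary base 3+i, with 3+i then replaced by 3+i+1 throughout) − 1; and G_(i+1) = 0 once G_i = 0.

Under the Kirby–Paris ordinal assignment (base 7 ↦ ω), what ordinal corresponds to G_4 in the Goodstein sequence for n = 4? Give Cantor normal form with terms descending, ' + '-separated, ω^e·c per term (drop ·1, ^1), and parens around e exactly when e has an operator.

(0) 4|_3 = 3 + 1 ↦ 4 + 1|_4 = 5 ⇒ 4
(1) 4|_4 = 4 ↦ 5|_5 = 5 ⇒ 4
(2) 4|_5 = 4 ↦ 4|_6 = 4 ⇒ 3
(3) 3|_6 = 3 ↦ 3|_7 = 3 ⇒ 2
(4) 2|_7 = 2 ↦ 2|_8 = 2 ⇒ 1

2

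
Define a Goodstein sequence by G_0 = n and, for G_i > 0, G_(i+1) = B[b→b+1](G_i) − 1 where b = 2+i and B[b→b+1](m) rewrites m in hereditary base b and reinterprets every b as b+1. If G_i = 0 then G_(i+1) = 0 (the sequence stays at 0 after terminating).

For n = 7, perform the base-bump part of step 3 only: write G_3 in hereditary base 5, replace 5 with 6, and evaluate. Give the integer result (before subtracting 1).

46658

7 —HB2→ 2^2 + 2 + 1 —bump→ 3^3 + 3 + 1 = 31 —(−1)→ 30
30 —HB3→ 3^3 + 3 —bump→ 4^4 + 4 = 260 —(−1)→ 259
259 —HB4→ 4^4 + 3 —bump→ 5^5 + 3 = 3128 —(−1)→ 3127
3127 —HB5→ 5^5 + 2 —bump→ 6^6 + 2 = 46658 —(−1)→ 46657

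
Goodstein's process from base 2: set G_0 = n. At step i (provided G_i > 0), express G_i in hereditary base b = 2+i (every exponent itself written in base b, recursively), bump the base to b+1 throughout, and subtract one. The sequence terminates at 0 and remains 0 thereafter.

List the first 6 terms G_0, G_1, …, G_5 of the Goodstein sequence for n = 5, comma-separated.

5, 27, 255, 467, 775, 1197

G_0=5  [base 2] 2^2 + 1  →[2↦3]→  3^3 + 1 = 28  −1 ⇒ G_1=27
G_1=27  [base 3] 3^3  →[3↦4]→  4^4 = 256  −1 ⇒ G_2=255
G_2=255  [base 4] 3·4^3 + 3·4^2 + 3·4 + 3  →[4↦5]→  3·5^3 + 3·5^2 + 3·5 + 3 = 468  −1 ⇒ G_3=467
G_3=467  [base 5] 3·5^3 + 3·5^2 + 3·5 + 2  →[5↦6]→  3·6^3 + 3·6^2 + 3·6 + 2 = 776  −1 ⇒ G_4=775
G_4=775  [base 6] 3·6^3 + 3·6^2 + 3·6 + 1  →[6↦7]→  3·7^3 + 3·7^2 + 3·7 + 1 = 1198  −1 ⇒ G_5=1197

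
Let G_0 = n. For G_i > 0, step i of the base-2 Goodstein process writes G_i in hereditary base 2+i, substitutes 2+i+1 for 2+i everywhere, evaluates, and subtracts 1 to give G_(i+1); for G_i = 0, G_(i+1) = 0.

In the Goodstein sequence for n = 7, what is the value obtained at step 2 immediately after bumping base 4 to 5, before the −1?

i=0: 7 = 2^2 + 2 + 1 (b=2); 2→3: 3^3 + 3 + 1 = 31; 31−1 = 30
i=1: 30 = 3^3 + 3 (b=3); 3→4: 4^4 + 4 = 260; 260−1 = 259
i=2: 259 = 4^4 + 3 (b=4); 4→5: 5^5 + 3 = 3128; 3128−1 = 3127

3128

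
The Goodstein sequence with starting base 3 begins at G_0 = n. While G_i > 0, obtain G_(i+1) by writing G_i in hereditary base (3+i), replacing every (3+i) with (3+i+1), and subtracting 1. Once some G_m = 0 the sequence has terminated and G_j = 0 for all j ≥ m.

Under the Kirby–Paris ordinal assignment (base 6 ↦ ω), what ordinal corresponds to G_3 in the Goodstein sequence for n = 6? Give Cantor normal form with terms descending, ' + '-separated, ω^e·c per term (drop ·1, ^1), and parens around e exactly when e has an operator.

6 —HB3→ 2·3 —bump→ 2·4 = 8 —(−1)→ 7
7 —HB4→ 4 + 3 —bump→ 5 + 3 = 8 —(−1)→ 7
7 —HB5→ 5 + 2 —bump→ 6 + 2 = 8 —(−1)→ 7
7 —HB6→ 6 + 1 —bump→ 7 + 1 = 8 —(−1)→ 7

ω + 1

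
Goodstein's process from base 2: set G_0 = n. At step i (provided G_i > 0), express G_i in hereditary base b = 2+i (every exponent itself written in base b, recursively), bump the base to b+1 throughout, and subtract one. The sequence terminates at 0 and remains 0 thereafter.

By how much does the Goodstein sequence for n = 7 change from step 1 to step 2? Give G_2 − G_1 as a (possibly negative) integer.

step 0: 7 = 2^2 + 2 + 1; sub 3 for 2: 3^3 + 3 + 1; = 31; G_1 = 31−1 = 30
step 1: 30 = 3^3 + 3; sub 4 for 3: 4^4 + 4; = 260; G_2 = 260−1 = 259

229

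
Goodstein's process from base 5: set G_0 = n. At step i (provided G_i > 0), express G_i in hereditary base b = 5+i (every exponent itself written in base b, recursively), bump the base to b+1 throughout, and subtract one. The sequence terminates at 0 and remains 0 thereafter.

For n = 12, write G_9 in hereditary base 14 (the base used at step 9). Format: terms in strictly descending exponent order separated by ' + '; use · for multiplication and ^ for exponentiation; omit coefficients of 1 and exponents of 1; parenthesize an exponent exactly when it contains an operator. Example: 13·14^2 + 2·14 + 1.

14 + 1

(0) 12|_5 = 2·5 + 2 ↦ 2·6 + 2|_6 = 14 ⇒ 13
(1) 13|_6 = 2·6 + 1 ↦ 2·7 + 1|_7 = 15 ⇒ 14
(2) 14|_7 = 2·7 ↦ 2·8|_8 = 16 ⇒ 15
(3) 15|_8 = 8 + 7 ↦ 9 + 7|_9 = 16 ⇒ 15
(4) 15|_9 = 9 + 6 ↦ 10 + 6|_10 = 16 ⇒ 15
(5) 15|_10 = 10 + 5 ↦ 11 + 5|_11 = 16 ⇒ 15
(6) 15|_11 = 11 + 4 ↦ 12 + 4|_12 = 16 ⇒ 15
(7) 15|_12 = 12 + 3 ↦ 13 + 3|_13 = 16 ⇒ 15
(8) 15|_13 = 13 + 2 ↦ 14 + 2|_14 = 16 ⇒ 15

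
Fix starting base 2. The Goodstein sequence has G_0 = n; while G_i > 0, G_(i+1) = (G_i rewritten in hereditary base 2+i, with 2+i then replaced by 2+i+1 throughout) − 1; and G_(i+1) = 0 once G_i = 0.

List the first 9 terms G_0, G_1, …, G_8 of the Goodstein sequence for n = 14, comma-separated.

G_0 = 14. HB_2(14) = 2^(2 + 1) + 2^2 + 2. Bump = 111. G_1 = 110.
G_1 = 110. HB_3(110) = 3^(3 + 1) + 3^3 + 2. Bump = 1282. G_2 = 1281.
G_2 = 1281. HB_4(1281) = 4^(4 + 1) + 4^4 + 1. Bump = 18751. G_3 = 18750.
G_3 = 18750. HB_5(18750) = 5^(5 + 1) + 5^5. Bump = 326592. G_4 = 326591.
G_4 = 326591. HB_6(326591) = 6^(6 + 1) + 5·6^5 + 5·6^4 + 5·6^3 + 5·6^2 + 5·6 + 5. Bump = 5862841. G_5 = 5862840.
G_5 = 5862840. HB_7(5862840) = 7^(7 + 1) + 5·7^5 + 5·7^4 + 5·7^3 + 5·7^2 + 5·7 + 4. Bump = 134404972. G_6 = 134404971.
G_6 = 134404971. HB_8(134404971) = 8^(8 + 1) + 5·8^5 + 5·8^4 + 5·8^3 + 5·8^2 + 5·8 + 3. Bump = 3487116549. G_7 = 3487116548.
G_7 = 3487116548. HB_9(3487116548) = 9^(9 + 1) + 5·9^5 + 5·9^4 + 5·9^3 + 5·9^2 + 5·9 + 2. Bump = 100000555552. G_8 = 100000555551.

14, 110, 1281, 18750, 326591, 5862840, 134404971, 3487116548, 100000555551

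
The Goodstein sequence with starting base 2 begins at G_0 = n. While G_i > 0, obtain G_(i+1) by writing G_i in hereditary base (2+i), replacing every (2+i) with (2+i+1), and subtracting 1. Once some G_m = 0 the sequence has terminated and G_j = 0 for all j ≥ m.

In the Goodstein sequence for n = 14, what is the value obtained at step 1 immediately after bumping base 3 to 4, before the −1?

G_0 = 14. HB_2(14) = 2^(2 + 1) + 2^2 + 2. Bump = 111. G_1 = 110.
G_1 = 110. HB_3(110) = 3^(3 + 1) + 3^3 + 2. Bump = 1282. G_2 = 1281.

1282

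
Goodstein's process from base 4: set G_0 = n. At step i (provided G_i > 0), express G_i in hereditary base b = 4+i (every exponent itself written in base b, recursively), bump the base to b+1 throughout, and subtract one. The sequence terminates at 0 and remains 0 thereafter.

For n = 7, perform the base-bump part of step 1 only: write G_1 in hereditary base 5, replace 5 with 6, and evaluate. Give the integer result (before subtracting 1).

G_0 = 7. HB_4(7) = 4 + 3. Bump = 8. G_1 = 7.
G_1 = 7. HB_5(7) = 5 + 2. Bump = 8. G_2 = 7.

8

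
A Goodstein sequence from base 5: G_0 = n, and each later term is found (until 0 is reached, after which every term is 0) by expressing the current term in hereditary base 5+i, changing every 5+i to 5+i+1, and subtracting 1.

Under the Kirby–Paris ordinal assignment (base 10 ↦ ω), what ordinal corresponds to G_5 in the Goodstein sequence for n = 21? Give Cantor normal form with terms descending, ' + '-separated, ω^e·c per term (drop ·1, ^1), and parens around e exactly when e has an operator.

G_0 = 21. HB_5(21) = 4·5 + 1. Bump = 25. G_1 = 24.
G_1 = 24. HB_6(24) = 4·6. Bump = 28. G_2 = 27.
G_2 = 27. HB_7(27) = 3·7 + 6. Bump = 30. G_3 = 29.
G_3 = 29. HB_8(29) = 3·8 + 5. Bump = 32. G_4 = 31.
G_4 = 31. HB_9(31) = 3·9 + 4. Bump = 34. G_5 = 33.

ω·3 + 3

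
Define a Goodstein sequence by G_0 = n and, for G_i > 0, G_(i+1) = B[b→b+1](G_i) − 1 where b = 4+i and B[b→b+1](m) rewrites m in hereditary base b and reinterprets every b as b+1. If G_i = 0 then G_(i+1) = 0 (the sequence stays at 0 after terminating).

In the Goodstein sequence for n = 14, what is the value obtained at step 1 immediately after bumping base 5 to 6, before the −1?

14 —HB4→ 3·4 + 2 —bump→ 3·5 + 2 = 17 —(−1)→ 16
16 —HB5→ 3·5 + 1 —bump→ 3·6 + 1 = 19 —(−1)→ 18

19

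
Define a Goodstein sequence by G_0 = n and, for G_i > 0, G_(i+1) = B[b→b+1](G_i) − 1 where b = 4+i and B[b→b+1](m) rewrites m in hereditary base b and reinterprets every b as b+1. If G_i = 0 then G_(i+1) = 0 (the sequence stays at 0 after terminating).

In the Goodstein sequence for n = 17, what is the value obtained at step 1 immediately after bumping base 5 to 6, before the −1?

36

i=0: 17 = 4^2 + 1 (b=4); 4→5: 5^2 + 1 = 26; 26−1 = 25
i=1: 25 = 5^2 (b=5); 5→6: 6^2 = 36; 36−1 = 35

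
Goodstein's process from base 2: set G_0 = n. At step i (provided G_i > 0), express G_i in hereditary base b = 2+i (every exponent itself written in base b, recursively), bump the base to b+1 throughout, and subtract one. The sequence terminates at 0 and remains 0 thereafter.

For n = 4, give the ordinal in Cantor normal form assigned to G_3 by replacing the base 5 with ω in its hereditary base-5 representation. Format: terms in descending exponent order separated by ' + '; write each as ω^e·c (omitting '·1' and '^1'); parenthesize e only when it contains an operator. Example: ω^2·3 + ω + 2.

ω^2·2 + ω·2

(0) 4|_2 = 2^2 ↦ 3^3|_3 = 27 ⇒ 26
(1) 26|_3 = 2·3^2 + 2·3 + 2 ↦ 2·4^2 + 2·4 + 2|_4 = 42 ⇒ 41
(2) 41|_4 = 2·4^2 + 2·4 + 1 ↦ 2·5^2 + 2·5 + 1|_5 = 61 ⇒ 60
(3) 60|_5 = 2·5^2 + 2·5 ↦ 2·6^2 + 2·6|_6 = 84 ⇒ 83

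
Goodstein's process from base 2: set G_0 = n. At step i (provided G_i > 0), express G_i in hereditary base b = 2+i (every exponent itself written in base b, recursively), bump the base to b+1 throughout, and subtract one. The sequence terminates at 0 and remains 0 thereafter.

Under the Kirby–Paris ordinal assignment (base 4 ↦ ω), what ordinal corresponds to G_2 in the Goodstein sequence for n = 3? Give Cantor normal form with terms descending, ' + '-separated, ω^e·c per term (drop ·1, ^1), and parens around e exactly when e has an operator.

[0] 3 ≡ 2 + 1 (base 2). Lift 3: 4. −1: 3.
[1] 3 ≡ 3 (base 3). Lift 4: 4. −1: 3.
[2] 3 ≡ 3 (base 4). Lift 5: 3. −1: 2.

3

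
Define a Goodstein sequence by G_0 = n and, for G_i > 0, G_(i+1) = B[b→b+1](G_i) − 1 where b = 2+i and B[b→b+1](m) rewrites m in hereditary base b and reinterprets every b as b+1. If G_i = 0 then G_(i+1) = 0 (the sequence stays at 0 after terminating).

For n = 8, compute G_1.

80

8 —HB2→ 2^(2 + 1) —bump→ 3^(3 + 1) = 81 —(−1)→ 80
80 —HB3→ 2·3^3 + 2·3^2 + 2·3 + 2 —bump→ 2·4^4 + 2·4^2 + 2·4 + 2 = 554 —(−1)→ 553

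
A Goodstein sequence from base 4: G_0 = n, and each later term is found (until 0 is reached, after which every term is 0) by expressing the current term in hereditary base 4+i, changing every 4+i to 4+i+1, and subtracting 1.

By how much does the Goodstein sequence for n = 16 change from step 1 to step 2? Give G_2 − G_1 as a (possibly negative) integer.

G_0 = 16. HB_4(16) = 4^2. Bump = 25. G_1 = 24.
G_1 = 24. HB_5(24) = 4·5 + 4. Bump = 28. G_2 = 27.

3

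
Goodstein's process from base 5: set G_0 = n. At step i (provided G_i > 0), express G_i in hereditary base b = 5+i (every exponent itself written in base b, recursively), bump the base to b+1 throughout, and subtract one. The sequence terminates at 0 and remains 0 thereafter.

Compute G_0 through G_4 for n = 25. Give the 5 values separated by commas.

[0] 25 ≡ 5^2 (base 5). Lift 6: 36. −1: 35.
[1] 35 ≡ 5·6 + 5 (base 6). Lift 7: 40. −1: 39.
[2] 39 ≡ 5·7 + 4 (base 7). Lift 8: 44. −1: 43.
[3] 43 ≡ 5·8 + 3 (base 8). Lift 9: 48. −1: 47.

25, 35, 39, 43, 47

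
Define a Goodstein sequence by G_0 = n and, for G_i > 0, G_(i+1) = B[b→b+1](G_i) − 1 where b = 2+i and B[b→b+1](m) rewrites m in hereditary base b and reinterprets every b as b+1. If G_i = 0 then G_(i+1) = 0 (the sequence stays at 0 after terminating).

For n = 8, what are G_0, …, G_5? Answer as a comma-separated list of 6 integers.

8, 80, 553, 6310, 93395, 1647195

[0] 8 ≡ 2^(2 + 1) (base 2). Lift 3: 81. −1: 80.
[1] 80 ≡ 2·3^3 + 2·3^2 + 2·3 + 2 (base 3). Lift 4: 554. −1: 553.
[2] 553 ≡ 2·4^4 + 2·4^2 + 2·4 + 1 (base 4). Lift 5: 6311. −1: 6310.
[3] 6310 ≡ 2·5^5 + 2·5^2 + 2·5 (base 5). Lift 6: 93396. −1: 93395.
[4] 93395 ≡ 2·6^6 + 2·6^2 + 6 + 5 (base 6). Lift 7: 1647196. −1: 1647195.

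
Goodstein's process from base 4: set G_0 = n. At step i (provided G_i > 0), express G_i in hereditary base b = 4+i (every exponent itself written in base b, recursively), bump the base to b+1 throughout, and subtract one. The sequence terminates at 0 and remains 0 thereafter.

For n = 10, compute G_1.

11

(0) 10|_4 = 2·4 + 2 ↦ 2·5 + 2|_5 = 12 ⇒ 11
(1) 11|_5 = 2·5 + 1 ↦ 2·6 + 1|_6 = 13 ⇒ 12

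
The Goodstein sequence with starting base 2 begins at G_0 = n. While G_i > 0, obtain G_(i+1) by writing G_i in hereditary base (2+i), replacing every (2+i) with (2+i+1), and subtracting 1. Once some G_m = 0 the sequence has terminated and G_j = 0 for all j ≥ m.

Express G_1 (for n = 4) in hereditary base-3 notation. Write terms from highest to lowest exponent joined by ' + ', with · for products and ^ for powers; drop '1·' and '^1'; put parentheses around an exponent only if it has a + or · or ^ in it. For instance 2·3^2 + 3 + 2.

2·3^2 + 2·3 + 2

step 0: 4 = 2^2; sub 3 for 2: 3^3; = 27; G_1 = 27−1 = 26
step 1: 26 = 2·3^2 + 2·3 + 2; sub 4 for 3: 2·4^2 + 2·4 + 2; = 42; G_2 = 42−1 = 41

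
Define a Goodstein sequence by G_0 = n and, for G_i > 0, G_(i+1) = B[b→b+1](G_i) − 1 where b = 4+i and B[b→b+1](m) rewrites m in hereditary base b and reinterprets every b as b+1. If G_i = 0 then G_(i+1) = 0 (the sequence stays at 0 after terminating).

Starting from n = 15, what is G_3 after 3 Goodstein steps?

21

15 —HB4→ 3·4 + 3 —bump→ 3·5 + 3 = 18 —(−1)→ 17
17 —HB5→ 3·5 + 2 —bump→ 3·6 + 2 = 20 —(−1)→ 19
19 —HB6→ 3·6 + 1 —bump→ 3·7 + 1 = 22 —(−1)→ 21
21 —HB7→ 3·7 —bump→ 3·8 = 24 —(−1)→ 23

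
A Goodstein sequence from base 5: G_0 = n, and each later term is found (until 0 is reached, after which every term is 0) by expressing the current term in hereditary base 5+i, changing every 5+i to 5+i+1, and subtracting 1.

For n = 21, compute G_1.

base 5: 21 = 4·5 + 1; at 6: 4·6 + 1 = 25; next = 24
base 6: 24 = 4·6; at 7: 4·7 = 28; next = 27

24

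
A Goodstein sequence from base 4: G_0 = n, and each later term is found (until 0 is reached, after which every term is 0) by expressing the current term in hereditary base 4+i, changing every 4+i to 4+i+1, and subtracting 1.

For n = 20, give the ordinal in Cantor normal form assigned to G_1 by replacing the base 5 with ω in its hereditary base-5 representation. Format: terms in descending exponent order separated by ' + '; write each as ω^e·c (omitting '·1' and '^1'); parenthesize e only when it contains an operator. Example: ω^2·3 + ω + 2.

ω^2 + 4

base 4: 20 = 4^2 + 4; at 5: 5^2 + 5 = 30; next = 29
base 5: 29 = 5^2 + 4; at 6: 6^2 + 4 = 40; next = 39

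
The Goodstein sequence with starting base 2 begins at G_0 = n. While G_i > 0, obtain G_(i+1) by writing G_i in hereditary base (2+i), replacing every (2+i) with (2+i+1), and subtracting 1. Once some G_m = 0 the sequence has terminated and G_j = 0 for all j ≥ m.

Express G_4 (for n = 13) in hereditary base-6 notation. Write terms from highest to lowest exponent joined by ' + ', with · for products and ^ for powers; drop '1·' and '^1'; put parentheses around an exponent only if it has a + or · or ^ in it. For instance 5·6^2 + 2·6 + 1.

6^(6 + 1) + 3·6^3 + 3·6^2 + 3·6 + 1

[0] 13 ≡ 2^(2 + 1) + 2^2 + 1 (base 2). Lift 3: 109. −1: 108.
[1] 108 ≡ 3^(3 + 1) + 3^3 (base 3). Lift 4: 1280. −1: 1279.
[2] 1279 ≡ 4^(4 + 1) + 3·4^3 + 3·4^2 + 3·4 + 3 (base 4). Lift 5: 16093. −1: 16092.
[3] 16092 ≡ 5^(5 + 1) + 3·5^3 + 3·5^2 + 3·5 + 2 (base 5). Lift 6: 280712. −1: 280711.
[4] 280711 ≡ 6^(6 + 1) + 3·6^3 + 3·6^2 + 3·6 + 1 (base 6). Lift 7: 5765999. −1: 5765998.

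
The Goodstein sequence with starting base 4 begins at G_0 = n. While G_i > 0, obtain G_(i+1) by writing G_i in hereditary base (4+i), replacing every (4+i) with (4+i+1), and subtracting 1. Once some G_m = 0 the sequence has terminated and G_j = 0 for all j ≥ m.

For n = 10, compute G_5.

G_0 = 10. HB_4(10) = 2·4 + 2. Bump = 12. G_1 = 11.
G_1 = 11. HB_5(11) = 2·5 + 1. Bump = 13. G_2 = 12.
G_2 = 12. HB_6(12) = 2·6. Bump = 14. G_3 = 13.
G_3 = 13. HB_7(13) = 7 + 6. Bump = 14. G_4 = 13.
G_4 = 13. HB_8(13) = 8 + 5. Bump = 14. G_5 = 13.
G_5 = 13. HB_9(13) = 9 + 4. Bump = 14. G_6 = 13.

13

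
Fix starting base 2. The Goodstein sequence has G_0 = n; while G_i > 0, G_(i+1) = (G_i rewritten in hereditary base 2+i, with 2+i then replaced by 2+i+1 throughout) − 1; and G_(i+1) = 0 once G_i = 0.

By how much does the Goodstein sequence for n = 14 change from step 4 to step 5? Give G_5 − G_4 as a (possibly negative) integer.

5536249

step 0: 14 = 2^(2 + 1) + 2^2 + 2; sub 3 for 2: 3^(3 + 1) + 3^3 + 3; = 111; G_1 = 111−1 = 110
step 1: 110 = 3^(3 + 1) + 3^3 + 2; sub 4 for 3: 4^(4 + 1) + 4^4 + 2; = 1282; G_2 = 1282−1 = 1281
step 2: 1281 = 4^(4 + 1) + 4^4 + 1; sub 5 for 4: 5^(5 + 1) + 5^5 + 1; = 18751; G_3 = 18751−1 = 18750
step 3: 18750 = 5^(5 + 1) + 5^5; sub 6 for 5: 6^(6 + 1) + 6^6; = 326592; G_4 = 326592−1 = 326591
step 4: 326591 = 6^(6 + 1) + 5·6^5 + 5·6^4 + 5·6^3 + 5·6^2 + 5·6 + 5; sub 7 for 6: 7^(7 + 1) + 5·7^5 + 5·7^4 + 5·7^3 + 5·7^2 + 5·7 + 5; = 5862841; G_5 = 5862841−1 = 5862840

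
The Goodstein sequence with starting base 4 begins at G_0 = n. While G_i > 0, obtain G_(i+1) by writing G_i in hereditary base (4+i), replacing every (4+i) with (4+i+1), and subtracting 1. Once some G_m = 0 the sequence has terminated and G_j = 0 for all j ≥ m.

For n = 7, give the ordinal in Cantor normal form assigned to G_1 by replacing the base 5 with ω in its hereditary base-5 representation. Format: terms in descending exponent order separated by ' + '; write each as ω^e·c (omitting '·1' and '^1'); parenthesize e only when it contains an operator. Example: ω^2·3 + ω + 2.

ω + 2

[0] 7 ≡ 4 + 3 (base 4). Lift 5: 8. −1: 7.
[1] 7 ≡ 5 + 2 (base 5). Lift 6: 8. −1: 7.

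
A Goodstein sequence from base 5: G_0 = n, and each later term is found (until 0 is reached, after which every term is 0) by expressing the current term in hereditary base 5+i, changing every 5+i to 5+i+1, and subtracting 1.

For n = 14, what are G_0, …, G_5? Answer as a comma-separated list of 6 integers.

14, 15, 16, 17, 18, 19

[0] 14 ≡ 2·5 + 4 (base 5). Lift 6: 16. −1: 15.
[1] 15 ≡ 2·6 + 3 (base 6). Lift 7: 17. −1: 16.
[2] 16 ≡ 2·7 + 2 (base 7). Lift 8: 18. −1: 17.
[3] 17 ≡ 2·8 + 1 (base 8). Lift 9: 19. −1: 18.
[4] 18 ≡ 2·9 (base 9). Lift 10: 20. −1: 19.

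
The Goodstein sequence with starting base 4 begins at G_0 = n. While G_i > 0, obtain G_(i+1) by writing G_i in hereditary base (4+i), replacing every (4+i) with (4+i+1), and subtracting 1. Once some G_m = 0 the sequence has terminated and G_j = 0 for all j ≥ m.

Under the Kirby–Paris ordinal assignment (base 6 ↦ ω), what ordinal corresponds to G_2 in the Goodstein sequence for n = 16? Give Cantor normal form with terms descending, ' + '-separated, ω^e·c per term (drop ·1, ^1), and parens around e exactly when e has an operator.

G_0 = 16. HB_4(16) = 4^2. Bump = 25. G_1 = 24.
G_1 = 24. HB_5(24) = 4·5 + 4. Bump = 28. G_2 = 27.

ω·4 + 3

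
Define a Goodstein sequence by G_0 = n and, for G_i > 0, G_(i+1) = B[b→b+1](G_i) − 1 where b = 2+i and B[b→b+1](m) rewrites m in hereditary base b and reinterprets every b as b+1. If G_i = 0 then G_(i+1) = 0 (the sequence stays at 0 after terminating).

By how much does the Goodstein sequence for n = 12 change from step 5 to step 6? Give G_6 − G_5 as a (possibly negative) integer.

G_0=12  [base 2] 2^(2 + 1) + 2^2  →[2↦3]→  3^(3 + 1) + 3^3 = 108  −1 ⇒ G_1=107
G_1=107  [base 3] 3^(3 + 1) + 2·3^2 + 2·3 + 2  →[3↦4]→  4^(4 + 1) + 2·4^2 + 2·4 + 2 = 1066  −1 ⇒ G_2=1065
G_2=1065  [base 4] 4^(4 + 1) + 2·4^2 + 2·4 + 1  →[4↦5]→  5^(5 + 1) + 2·5^2 + 2·5 + 1 = 15686  −1 ⇒ G_3=15685
G_3=15685  [base 5] 5^(5 + 1) + 2·5^2 + 2·5  →[5↦6]→  6^(6 + 1) + 2·6^2 + 2·6 = 280020  −1 ⇒ G_4=280019
G_4=280019  [base 6] 6^(6 + 1) + 2·6^2 + 6 + 5  →[6↦7]→  7^(7 + 1) + 2·7^2 + 7 + 5 = 5764911  −1 ⇒ G_5=5764910
G_5=5764910  [base 7] 7^(7 + 1) + 2·7^2 + 7 + 4  →[7↦8]→  8^(8 + 1) + 2·8^2 + 8 + 4 = 134217868  −1 ⇒ G_6=134217867

128452957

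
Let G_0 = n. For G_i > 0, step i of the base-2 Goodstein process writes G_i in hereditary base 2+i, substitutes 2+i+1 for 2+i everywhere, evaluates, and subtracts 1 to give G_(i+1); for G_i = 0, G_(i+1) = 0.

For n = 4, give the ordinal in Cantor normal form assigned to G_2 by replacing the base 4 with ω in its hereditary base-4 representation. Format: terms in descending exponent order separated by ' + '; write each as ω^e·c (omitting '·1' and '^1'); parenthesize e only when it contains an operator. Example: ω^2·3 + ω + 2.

ω^2·2 + ω·2 + 1

G_0 = 4. HB_2(4) = 2^2. Bump = 27. G_1 = 26.
G_1 = 26. HB_3(26) = 2·3^2 + 2·3 + 2. Bump = 42. G_2 = 41.
G_2 = 41. HB_4(41) = 2·4^2 + 2·4 + 1. Bump = 61. G_3 = 60.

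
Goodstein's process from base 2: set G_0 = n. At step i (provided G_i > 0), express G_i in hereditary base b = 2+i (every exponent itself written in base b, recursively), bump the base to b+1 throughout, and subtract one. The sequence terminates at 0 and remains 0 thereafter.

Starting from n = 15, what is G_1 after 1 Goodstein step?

G_0 = 15. HB_2(15) = 2^(2 + 1) + 2^2 + 2 + 1. Bump = 112. G_1 = 111.
G_1 = 111. HB_3(111) = 3^(3 + 1) + 3^3 + 3. Bump = 1284. G_2 = 1283.

111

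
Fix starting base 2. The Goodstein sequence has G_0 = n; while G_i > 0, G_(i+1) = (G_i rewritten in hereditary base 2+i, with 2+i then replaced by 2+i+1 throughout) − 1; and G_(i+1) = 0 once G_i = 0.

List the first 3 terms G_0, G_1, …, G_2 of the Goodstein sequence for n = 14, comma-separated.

14, 110, 1281

base 2: 14 = 2^(2 + 1) + 2^2 + 2; at 3: 3^(3 + 1) + 3^3 + 3 = 111; next = 110
base 3: 110 = 3^(3 + 1) + 3^3 + 2; at 4: 4^(4 + 1) + 4^4 + 2 = 1282; next = 1281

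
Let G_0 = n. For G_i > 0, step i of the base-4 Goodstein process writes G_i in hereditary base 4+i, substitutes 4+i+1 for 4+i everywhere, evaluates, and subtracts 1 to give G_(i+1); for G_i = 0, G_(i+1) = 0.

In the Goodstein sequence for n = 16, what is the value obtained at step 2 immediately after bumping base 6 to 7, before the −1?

G_0=16  [base 4] 4^2  →[4↦5]→  5^2 = 25  −1 ⇒ G_1=24
G_1=24  [base 5] 4·5 + 4  →[5↦6]→  4·6 + 4 = 28  −1 ⇒ G_2=27
G_2=27  [base 6] 4·6 + 3  →[6↦7]→  4·7 + 3 = 31  −1 ⇒ G_3=30

31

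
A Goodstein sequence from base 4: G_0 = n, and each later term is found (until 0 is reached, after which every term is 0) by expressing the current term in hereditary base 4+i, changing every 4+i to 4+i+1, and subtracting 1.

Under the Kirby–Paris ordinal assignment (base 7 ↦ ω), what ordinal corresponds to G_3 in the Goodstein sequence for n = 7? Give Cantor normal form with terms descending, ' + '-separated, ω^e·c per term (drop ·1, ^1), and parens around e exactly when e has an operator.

G_0 = 7. HB_4(7) = 4 + 3. Bump = 8. G_1 = 7.
G_1 = 7. HB_5(7) = 5 + 2. Bump = 8. G_2 = 7.
G_2 = 7. HB_6(7) = 6 + 1. Bump = 8. G_3 = 7.
G_3 = 7. HB_7(7) = 7. Bump = 8. G_4 = 7.

ω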